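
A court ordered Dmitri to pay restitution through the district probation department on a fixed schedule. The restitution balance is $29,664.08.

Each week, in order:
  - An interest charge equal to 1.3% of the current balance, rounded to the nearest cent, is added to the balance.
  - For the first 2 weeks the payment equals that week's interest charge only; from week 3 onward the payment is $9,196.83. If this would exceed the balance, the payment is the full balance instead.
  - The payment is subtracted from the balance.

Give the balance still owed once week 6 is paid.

Week 1: $29,664.08 +$385.63 interest = $30,049.71; pay $385.63 → $29,664.08
Week 2: $29,664.08 +$385.63 interest = $30,049.71; pay $385.63 → $29,664.08
Week 3: $29,664.08 +$385.63 interest = $30,049.71; pay $9,196.83 → $20,852.88
Week 4: $20,852.88 +$271.09 interest = $21,123.97; pay $9,196.83 → $11,927.14
Week 5: $11,927.14 +$155.05 interest = $12,082.19; pay $9,196.83 → $2,885.36
Week 6: $2,885.36 +$37.51 interest = $2,922.87; pay $2,922.87 → $0.00

$0.00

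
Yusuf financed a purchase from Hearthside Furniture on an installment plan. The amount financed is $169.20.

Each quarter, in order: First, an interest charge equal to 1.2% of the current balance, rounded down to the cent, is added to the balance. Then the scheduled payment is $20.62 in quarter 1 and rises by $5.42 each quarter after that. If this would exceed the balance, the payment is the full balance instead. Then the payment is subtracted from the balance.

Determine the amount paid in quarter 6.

$19.33

# | Opening | Interest | Payment | End bal
1 | $169.20 | $2.03 | $20.62 | $150.61
2 | $150.61 | $1.80 | $26.04 | $126.37
3 | $126.37 | $1.51 | $31.46 | $96.42
4 | $96.42 | $1.15 | $36.88 | $60.69
5 | $60.69 | $0.72 | $42.30 | $19.11
6 | $19.11 | $0.22 | $19.33 | $0.00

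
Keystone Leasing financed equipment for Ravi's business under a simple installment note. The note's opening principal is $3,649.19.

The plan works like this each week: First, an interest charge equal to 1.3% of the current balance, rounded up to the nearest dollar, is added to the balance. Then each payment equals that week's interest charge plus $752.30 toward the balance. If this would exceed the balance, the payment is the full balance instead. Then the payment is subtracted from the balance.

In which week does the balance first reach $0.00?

Week 1: opening $3,649.19; interest $48.00 → $3,697.19; payment $800.30; balance $2,896.89
Week 2: opening $2,896.89; interest $38.00 → $2,934.89; payment $790.30; balance $2,144.59
Week 3: opening $2,144.59; interest $28.00 → $2,172.59; payment $780.30; balance $1,392.29
Week 4: opening $1,392.29; interest $19.00 → $1,411.29; payment $771.30; balance $639.99
Week 5: opening $639.99; interest $9.00 → $648.99; payment $648.99; balance $0.00
Balance reaches $0.00 in week 5.

5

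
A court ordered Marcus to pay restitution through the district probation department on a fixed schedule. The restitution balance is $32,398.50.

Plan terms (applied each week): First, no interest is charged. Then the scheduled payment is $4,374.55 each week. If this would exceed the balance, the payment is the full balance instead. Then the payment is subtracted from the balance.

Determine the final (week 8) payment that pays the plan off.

$1,776.65

Week 1: $32,398.50 − $4,374.55 → $28,023.95
Week 2: $28,023.95 − $4,374.55 → $23,649.40
Week 3: $23,649.40 − $4,374.55 → $19,274.85
Week 4: $19,274.85 − $4,374.55 → $14,900.30
Week 5: $14,900.30 − $4,374.55 → $10,525.75
Week 6: $10,525.75 − $4,374.55 → $6,151.20
Week 7: $6,151.20 − $4,374.55 → $1,776.65
Week 8: $1,776.65 − $1,776.65 → $0.00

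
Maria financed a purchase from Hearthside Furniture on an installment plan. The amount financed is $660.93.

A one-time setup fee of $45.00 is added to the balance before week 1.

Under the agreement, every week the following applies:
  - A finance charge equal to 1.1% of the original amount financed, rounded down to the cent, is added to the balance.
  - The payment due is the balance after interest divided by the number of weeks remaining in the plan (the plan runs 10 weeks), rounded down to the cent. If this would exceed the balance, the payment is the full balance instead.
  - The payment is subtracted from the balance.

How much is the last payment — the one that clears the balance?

$91.90

# | Opening | Interest | Payment | End bal
1 | $705.93 | $7.27 | $71.32 | $641.88
2 | $641.88 | $7.27 | $72.12 | $577.03
3 | $577.03 | $7.27 | $73.03 | $511.27
4 | $511.27 | $7.27 | $74.07 | $444.47
5 | $444.47 | $7.27 | $75.29 | $376.45
6 | $376.45 | $7.27 | $76.74 | $306.98
7 | $306.98 | $7.27 | $78.56 | $235.69
8 | $235.69 | $7.27 | $80.98 | $161.98
9 | $161.98 | $7.27 | $84.62 | $84.63
10 | $84.63 | $7.27 | $91.90 | $0.00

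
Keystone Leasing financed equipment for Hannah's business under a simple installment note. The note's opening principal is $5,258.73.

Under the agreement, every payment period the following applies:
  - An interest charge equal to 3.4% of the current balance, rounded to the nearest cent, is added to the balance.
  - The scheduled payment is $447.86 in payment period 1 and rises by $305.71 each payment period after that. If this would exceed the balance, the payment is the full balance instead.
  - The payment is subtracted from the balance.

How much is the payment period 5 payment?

Payment period 1: opening $5,258.73; interest $178.80 → $5,437.53; payment $447.86; balance $4,989.67
Payment period 2: opening $4,989.67; interest $169.65 → $5,159.32; payment $753.57; balance $4,405.75
Payment period 3: opening $4,405.75; interest $149.80 → $4,555.55; payment $1,059.28; balance $3,496.27
Payment period 4: opening $3,496.27; interest $118.87 → $3,615.14; payment $1,364.99; balance $2,250.15
Payment period 5: opening $2,250.15; interest $76.51 → $2,326.66; payment $1,670.70; balance $655.96

$1,670.70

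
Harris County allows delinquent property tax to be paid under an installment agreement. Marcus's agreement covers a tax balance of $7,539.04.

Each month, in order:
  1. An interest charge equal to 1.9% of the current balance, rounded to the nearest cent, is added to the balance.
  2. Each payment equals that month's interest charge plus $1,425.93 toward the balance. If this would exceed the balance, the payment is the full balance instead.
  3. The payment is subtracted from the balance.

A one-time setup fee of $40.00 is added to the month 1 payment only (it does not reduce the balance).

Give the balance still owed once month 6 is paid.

$0.00

# | Opening | Interest | Payment | Fee | End bal
1 | $7,539.04 | $143.24 | $1,569.17 | $40.00 | $6,113.11
2 | $6,113.11 | $116.15 | $1,542.08 | — | $4,687.18
3 | $4,687.18 | $89.06 | $1,514.99 | — | $3,261.25
4 | $3,261.25 | $61.96 | $1,487.89 | — | $1,835.32
5 | $1,835.32 | $34.87 | $1,460.80 | — | $409.39
6 | $409.39 | $7.78 | $417.17 | — | $0.00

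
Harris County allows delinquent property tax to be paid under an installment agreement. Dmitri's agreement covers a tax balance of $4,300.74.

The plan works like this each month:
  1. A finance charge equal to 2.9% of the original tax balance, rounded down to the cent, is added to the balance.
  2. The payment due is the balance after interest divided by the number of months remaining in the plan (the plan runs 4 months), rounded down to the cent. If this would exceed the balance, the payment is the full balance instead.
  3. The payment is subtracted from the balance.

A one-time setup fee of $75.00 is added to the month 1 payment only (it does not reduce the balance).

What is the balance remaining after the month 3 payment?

$1,210.30

Month 1: opening $4,300.74; interest $124.72 → $4,425.46; payment $1,106.36 (+ $75.00 fee); balance $3,319.10
Month 2: opening $3,319.10; interest $124.72 → $3,443.82; payment $1,147.94; balance $2,295.88
Month 3: opening $2,295.88; interest $124.72 → $2,420.60; payment $1,210.30; balance $1,210.30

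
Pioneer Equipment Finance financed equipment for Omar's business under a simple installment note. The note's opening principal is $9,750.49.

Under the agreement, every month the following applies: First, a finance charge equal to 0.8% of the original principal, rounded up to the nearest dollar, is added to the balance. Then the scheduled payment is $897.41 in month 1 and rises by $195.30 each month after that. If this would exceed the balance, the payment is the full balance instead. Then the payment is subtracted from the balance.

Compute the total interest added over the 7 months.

$553.00

Month 1: opening $9,750.49; interest $79.00 → $9,829.49; payment $897.41; balance $8,932.08
Month 2: opening $8,932.08; interest $79.00 → $9,011.08; payment $1,092.71; balance $7,918.37
Month 3: opening $7,918.37; interest $79.00 → $7,997.37; payment $1,288.01; balance $6,709.36
Month 4: opening $6,709.36; interest $79.00 → $6,788.36; payment $1,483.31; balance $5,305.05
Month 5: opening $5,305.05; interest $79.00 → $5,384.05; payment $1,678.61; balance $3,705.44
Month 6: opening $3,705.44; interest $79.00 → $3,784.44; payment $1,873.91; balance $1,910.53
Month 7: opening $1,910.53; interest $79.00 → $1,989.53; payment $1,989.53; balance $0.00
Total interest: $79.00 + $79.00 + $79.00 + $79.00 + $79.00 + $79.00 + $79.00 = $553.00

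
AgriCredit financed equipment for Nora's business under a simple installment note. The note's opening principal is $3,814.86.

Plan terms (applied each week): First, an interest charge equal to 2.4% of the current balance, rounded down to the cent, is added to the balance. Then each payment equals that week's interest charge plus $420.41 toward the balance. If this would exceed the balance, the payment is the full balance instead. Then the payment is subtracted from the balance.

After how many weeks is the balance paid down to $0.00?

10

Week 1: opening $3,814.86; interest $91.55 → $3,906.41; payment $511.96; balance $3,394.45
Week 2: opening $3,394.45; interest $81.46 → $3,475.91; payment $501.87; balance $2,974.04
Week 3: opening $2,974.04; interest $71.37 → $3,045.41; payment $491.78; balance $2,553.63
Week 4: opening $2,553.63; interest $61.28 → $2,614.91; payment $481.69; balance $2,133.22
Week 5: opening $2,133.22; interest $51.19 → $2,184.41; payment $471.60; balance $1,712.81
Week 6: opening $1,712.81; interest $41.10 → $1,753.91; payment $461.51; balance $1,292.40
Week 7: opening $1,292.40; interest $31.01 → $1,323.41; payment $451.42; balance $871.99
Week 8: opening $871.99; interest $20.92 → $892.91; payment $441.33; balance $451.58
Week 9: opening $451.58; interest $10.83 → $462.41; payment $431.24; balance $31.17
Week 10: opening $31.17; interest $0.74 → $31.91; payment $31.91; balance $0.00
Balance reaches $0.00 in week 10.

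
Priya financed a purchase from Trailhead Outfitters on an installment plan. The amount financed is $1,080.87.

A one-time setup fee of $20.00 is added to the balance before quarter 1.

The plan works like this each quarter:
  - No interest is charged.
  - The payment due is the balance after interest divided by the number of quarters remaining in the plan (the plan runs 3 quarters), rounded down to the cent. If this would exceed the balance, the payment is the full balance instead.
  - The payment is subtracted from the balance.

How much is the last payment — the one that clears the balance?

Quarter 1: $1,100.87 − $366.95 → $733.92
Quarter 2: $733.92 − $366.96 → $366.96
Quarter 3: $366.96 − $366.96 → $0.00

$366.96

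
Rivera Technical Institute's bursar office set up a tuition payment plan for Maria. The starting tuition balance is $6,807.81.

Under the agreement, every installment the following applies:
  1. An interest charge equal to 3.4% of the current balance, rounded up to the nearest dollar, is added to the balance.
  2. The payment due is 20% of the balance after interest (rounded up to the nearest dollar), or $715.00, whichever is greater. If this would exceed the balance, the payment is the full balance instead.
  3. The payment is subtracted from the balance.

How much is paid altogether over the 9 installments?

# | Opening | Interest | Payment | End bal
1 | $6,807.81 | $232.00 | $1,408.00 | $5,631.81
2 | $5,631.81 | $192.00 | $1,165.00 | $4,658.81
3 | $4,658.81 | $159.00 | $964.00 | $3,853.81
4 | $3,853.81 | $132.00 | $798.00 | $3,187.81
5 | $3,187.81 | $109.00 | $715.00 | $2,581.81
6 | $2,581.81 | $88.00 | $715.00 | $1,954.81
7 | $1,954.81 | $67.00 | $715.00 | $1,306.81
8 | $1,306.81 | $45.00 | $715.00 | $636.81
9 | $636.81 | $22.00 | $658.81 | $0.00
Total paid: $7,853.81

$7,853.81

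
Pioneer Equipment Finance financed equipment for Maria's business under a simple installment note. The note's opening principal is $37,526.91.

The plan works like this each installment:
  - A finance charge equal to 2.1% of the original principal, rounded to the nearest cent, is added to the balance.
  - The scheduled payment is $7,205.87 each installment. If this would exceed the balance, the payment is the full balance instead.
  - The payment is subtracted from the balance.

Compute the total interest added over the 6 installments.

Installment 1: opening $37,526.91; interest $788.07 → $38,314.98; payment $7,205.87; balance $31,109.11
Installment 2: opening $31,109.11; interest $788.07 → $31,897.18; payment $7,205.87; balance $24,691.31
Installment 3: opening $24,691.31; interest $788.07 → $25,479.38; payment $7,205.87; balance $18,273.51
Installment 4: opening $18,273.51; interest $788.07 → $19,061.58; payment $7,205.87; balance $11,855.71
Installment 5: opening $11,855.71; interest $788.07 → $12,643.78; payment $7,205.87; balance $5,437.91
Installment 6: opening $5,437.91; interest $788.07 → $6,225.98; payment $6,225.98; balance $0.00
Total interest: $788.07 + $788.07 + $788.07 + $788.07 + $788.07 + $788.07 = $4,728.42

$4,728.42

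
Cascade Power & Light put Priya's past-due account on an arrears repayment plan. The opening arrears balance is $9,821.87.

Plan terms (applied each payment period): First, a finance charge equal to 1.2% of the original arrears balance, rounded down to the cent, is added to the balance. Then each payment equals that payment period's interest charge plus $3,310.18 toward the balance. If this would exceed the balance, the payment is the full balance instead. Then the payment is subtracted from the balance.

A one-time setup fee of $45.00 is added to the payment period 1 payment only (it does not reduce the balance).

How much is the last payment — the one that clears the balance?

Payment period 1: $9,821.87 +$117.86 interest = $9,939.73; pay $3,428.04 (+ $45.00 fee) → $6,511.69
Payment period 2: $6,511.69 +$117.86 interest = $6,629.55; pay $3,428.04 → $3,201.51
Payment period 3: $3,201.51 +$117.86 interest = $3,319.37; pay $3,319.37 → $0.00

$3,319.37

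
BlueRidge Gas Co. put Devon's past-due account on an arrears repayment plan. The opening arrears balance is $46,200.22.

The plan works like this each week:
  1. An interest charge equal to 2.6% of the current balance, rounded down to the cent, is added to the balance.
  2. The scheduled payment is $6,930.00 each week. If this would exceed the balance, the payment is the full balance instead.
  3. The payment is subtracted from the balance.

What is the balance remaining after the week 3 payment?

Week 1: opening $46,200.22; interest $1,201.20 → $47,401.42; payment $6,930.00; balance $40,471.42
Week 2: opening $40,471.42; interest $1,052.25 → $41,523.67; payment $6,930.00; balance $34,593.67
Week 3: opening $34,593.67; interest $899.43 → $35,493.10; payment $6,930.00; balance $28,563.10

$28,563.10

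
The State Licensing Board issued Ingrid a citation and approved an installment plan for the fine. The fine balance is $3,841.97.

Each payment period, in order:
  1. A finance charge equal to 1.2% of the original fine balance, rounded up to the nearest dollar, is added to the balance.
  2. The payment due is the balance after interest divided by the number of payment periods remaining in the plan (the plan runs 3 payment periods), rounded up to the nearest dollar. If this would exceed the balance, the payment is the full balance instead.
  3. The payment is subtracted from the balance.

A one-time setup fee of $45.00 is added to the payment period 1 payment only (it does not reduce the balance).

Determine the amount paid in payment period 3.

Payment period 1: opening $3,841.97; interest $47.00 → $3,888.97; payment $1,297.00 (+ $45.00 fee); balance $2,591.97
Payment period 2: opening $2,591.97; interest $47.00 → $2,638.97; payment $1,320.00; balance $1,318.97
Payment period 3: opening $1,318.97; interest $47.00 → $1,365.97; payment $1,365.97; balance $0.00

$1,365.97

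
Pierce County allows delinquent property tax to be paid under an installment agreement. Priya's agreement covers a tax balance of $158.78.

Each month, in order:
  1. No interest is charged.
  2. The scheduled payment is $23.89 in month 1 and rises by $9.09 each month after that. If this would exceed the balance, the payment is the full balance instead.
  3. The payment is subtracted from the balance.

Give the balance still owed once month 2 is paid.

Month 1: $158.78 − $23.89 → $134.89
Month 2: $134.89 − $32.98 → $101.91

$101.91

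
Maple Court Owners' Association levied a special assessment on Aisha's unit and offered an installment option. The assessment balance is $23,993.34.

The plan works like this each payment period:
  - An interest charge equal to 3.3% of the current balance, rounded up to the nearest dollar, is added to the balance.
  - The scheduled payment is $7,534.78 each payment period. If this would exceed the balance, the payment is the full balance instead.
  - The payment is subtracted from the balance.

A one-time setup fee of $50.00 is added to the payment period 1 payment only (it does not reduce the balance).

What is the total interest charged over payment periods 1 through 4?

$1,805.00

Payment period 1: opening $23,993.34; interest $792.00 → $24,785.34; payment $7,534.78 (+ $50.00 fee); balance $17,250.56
Payment period 2: opening $17,250.56; interest $570.00 → $17,820.56; payment $7,534.78; balance $10,285.78
Payment period 3: opening $10,285.78; interest $340.00 → $10,625.78; payment $7,534.78; balance $3,091.00
Payment period 4: opening $3,091.00; interest $103.00 → $3,194.00; payment $3,194.00; balance $0.00
Total interest: $792.00 + $570.00 + $340.00 + $103.00 = $1,805.00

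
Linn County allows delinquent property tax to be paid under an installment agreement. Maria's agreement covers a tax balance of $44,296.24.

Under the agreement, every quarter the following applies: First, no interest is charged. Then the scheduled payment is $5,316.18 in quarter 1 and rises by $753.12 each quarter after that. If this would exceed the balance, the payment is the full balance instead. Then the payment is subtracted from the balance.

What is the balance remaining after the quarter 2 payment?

Quarter 1: opening $44,296.24; payment $5,316.18; balance $38,980.06
Quarter 2: opening $38,980.06; payment $6,069.30; balance $32,910.76

$32,910.76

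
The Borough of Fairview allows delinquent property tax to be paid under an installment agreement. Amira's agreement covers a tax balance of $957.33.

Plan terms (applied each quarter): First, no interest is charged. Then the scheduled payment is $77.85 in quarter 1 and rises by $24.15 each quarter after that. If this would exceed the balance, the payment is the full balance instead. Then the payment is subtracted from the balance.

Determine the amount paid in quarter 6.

Quarter 1: opening $957.33; payment $77.85; balance $879.48
Quarter 2: opening $879.48; payment $102.00; balance $777.48
Quarter 3: opening $777.48; payment $126.15; balance $651.33
Quarter 4: opening $651.33; payment $150.30; balance $501.03
Quarter 5: opening $501.03; payment $174.45; balance $326.58
Quarter 6: opening $326.58; payment $198.60; balance $127.98

$198.60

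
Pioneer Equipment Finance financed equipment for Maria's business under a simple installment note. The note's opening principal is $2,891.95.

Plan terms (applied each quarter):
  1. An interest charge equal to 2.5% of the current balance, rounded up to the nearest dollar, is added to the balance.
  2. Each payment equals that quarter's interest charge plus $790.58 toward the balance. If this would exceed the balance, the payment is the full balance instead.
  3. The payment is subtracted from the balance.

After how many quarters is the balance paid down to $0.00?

# | Opening | Interest | Payment | End bal
1 | $2,891.95 | $73.00 | $863.58 | $2,101.37
2 | $2,101.37 | $53.00 | $843.58 | $1,310.79
3 | $1,310.79 | $33.00 | $823.58 | $520.21
4 | $520.21 | $14.00 | $534.21 | $0.00
Balance reaches $0.00 in quarter 4.

4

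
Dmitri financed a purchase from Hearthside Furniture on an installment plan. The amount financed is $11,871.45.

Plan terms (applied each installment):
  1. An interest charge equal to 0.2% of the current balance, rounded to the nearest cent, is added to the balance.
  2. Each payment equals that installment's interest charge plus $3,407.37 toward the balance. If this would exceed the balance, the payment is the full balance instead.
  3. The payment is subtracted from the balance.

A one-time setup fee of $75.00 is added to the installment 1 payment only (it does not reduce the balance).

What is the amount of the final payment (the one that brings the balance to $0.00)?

$1,652.64

Installment 1: $11,871.45 +$23.74 interest = $11,895.19; pay $3,431.11 (+ $75.00 fee) → $8,464.08
Installment 2: $8,464.08 +$16.93 interest = $8,481.01; pay $3,424.30 → $5,056.71
Installment 3: $5,056.71 +$10.11 interest = $5,066.82; pay $3,417.48 → $1,649.34
Installment 4: $1,649.34 +$3.30 interest = $1,652.64; pay $1,652.64 → $0.00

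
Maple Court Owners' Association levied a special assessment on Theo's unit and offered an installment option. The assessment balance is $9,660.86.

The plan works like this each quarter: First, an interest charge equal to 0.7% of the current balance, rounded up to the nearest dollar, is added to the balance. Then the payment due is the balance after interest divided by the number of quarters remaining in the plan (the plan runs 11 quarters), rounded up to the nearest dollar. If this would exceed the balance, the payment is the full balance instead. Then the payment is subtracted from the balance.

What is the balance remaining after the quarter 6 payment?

Quarter 1: opening $9,660.86; interest $68.00 → $9,728.86; payment $885.00; balance $8,843.86
Quarter 2: opening $8,843.86; interest $62.00 → $8,905.86; payment $891.00; balance $8,014.86
Quarter 3: opening $8,014.86; interest $57.00 → $8,071.86; payment $897.00; balance $7,174.86
Quarter 4: opening $7,174.86; interest $51.00 → $7,225.86; payment $904.00; balance $6,321.86
Quarter 5: opening $6,321.86; interest $45.00 → $6,366.86; payment $910.00; balance $5,456.86
Quarter 6: opening $5,456.86; interest $39.00 → $5,495.86; payment $916.00; balance $4,579.86

$4,579.86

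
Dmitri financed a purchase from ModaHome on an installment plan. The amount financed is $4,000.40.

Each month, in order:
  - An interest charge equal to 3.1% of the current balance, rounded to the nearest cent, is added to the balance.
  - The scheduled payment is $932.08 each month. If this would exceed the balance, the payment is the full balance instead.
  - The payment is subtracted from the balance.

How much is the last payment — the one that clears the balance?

Month 1: $4,000.40 +$124.01 interest = $4,124.41; pay $932.08 → $3,192.33
Month 2: $3,192.33 +$98.96 interest = $3,291.29; pay $932.08 → $2,359.21
Month 3: $2,359.21 +$73.14 interest = $2,432.35; pay $932.08 → $1,500.27
Month 4: $1,500.27 +$46.51 interest = $1,546.78; pay $932.08 → $614.70
Month 5: $614.70 +$19.06 interest = $633.76; pay $633.76 → $0.00

$633.76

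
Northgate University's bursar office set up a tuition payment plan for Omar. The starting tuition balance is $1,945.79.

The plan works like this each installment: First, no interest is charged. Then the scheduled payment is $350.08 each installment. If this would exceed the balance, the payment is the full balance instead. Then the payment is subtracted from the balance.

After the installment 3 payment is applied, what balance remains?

Installment 1: opening $1,945.79; payment $350.08; balance $1,595.71
Installment 2: opening $1,595.71; payment $350.08; balance $1,245.63
Installment 3: opening $1,245.63; payment $350.08; balance $895.55

$895.55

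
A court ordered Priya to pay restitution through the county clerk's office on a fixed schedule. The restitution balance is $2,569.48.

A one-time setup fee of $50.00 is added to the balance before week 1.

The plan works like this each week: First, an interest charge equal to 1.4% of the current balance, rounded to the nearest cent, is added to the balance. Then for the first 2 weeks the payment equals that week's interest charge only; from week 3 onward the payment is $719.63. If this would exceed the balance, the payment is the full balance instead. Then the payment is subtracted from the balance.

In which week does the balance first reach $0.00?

Week 1: opening $2,619.48; interest $36.67 → $2,656.15; payment $36.67; balance $2,619.48
Week 2: opening $2,619.48; interest $36.67 → $2,656.15; payment $36.67; balance $2,619.48
Week 3: opening $2,619.48; interest $36.67 → $2,656.15; payment $719.63; balance $1,936.52
Week 4: opening $1,936.52; interest $27.11 → $1,963.63; payment $719.63; balance $1,244.00
Week 5: opening $1,244.00; interest $17.42 → $1,261.42; payment $719.63; balance $541.79
Week 6: opening $541.79; interest $7.59 → $549.38; payment $549.38; balance $0.00
Balance reaches $0.00 in week 6.

6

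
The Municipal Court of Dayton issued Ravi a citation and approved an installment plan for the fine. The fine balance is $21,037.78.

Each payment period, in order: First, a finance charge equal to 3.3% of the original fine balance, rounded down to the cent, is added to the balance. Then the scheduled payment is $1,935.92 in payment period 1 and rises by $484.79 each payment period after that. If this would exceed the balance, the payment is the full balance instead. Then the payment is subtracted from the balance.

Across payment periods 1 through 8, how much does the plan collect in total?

Payment period 1: $21,037.78 +$694.24 interest = $21,732.02; pay $1,935.92 → $19,796.10
Payment period 2: $19,796.10 +$694.24 interest = $20,490.34; pay $2,420.71 → $18,069.63
Payment period 3: $18,069.63 +$694.24 interest = $18,763.87; pay $2,905.50 → $15,858.37
Payment period 4: $15,858.37 +$694.24 interest = $16,552.61; pay $3,390.29 → $13,162.32
Payment period 5: $13,162.32 +$694.24 interest = $13,856.56; pay $3,875.08 → $9,981.48
Payment period 6: $9,981.48 +$694.24 interest = $10,675.72; pay $4,359.87 → $6,315.85
Payment period 7: $6,315.85 +$694.24 interest = $7,010.09; pay $4,844.66 → $2,165.43
Payment period 8: $2,165.43 +$694.24 interest = $2,859.67; pay $2,859.67 → $0.00
Total paid: $26,591.70

$26,591.70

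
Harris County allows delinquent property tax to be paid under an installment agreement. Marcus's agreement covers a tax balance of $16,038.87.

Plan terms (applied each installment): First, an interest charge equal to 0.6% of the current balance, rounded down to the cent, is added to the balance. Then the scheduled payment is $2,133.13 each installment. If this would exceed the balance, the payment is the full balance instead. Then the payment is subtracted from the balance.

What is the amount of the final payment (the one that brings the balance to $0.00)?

$1,530.44

Installment 1: opening $16,038.87; interest $96.23 → $16,135.10; payment $2,133.13; balance $14,001.97
Installment 2: opening $14,001.97; interest $84.01 → $14,085.98; payment $2,133.13; balance $11,952.85
Installment 3: opening $11,952.85; interest $71.71 → $12,024.56; payment $2,133.13; balance $9,891.43
Installment 4: opening $9,891.43; interest $59.34 → $9,950.77; payment $2,133.13; balance $7,817.64
Installment 5: opening $7,817.64; interest $46.90 → $7,864.54; payment $2,133.13; balance $5,731.41
Installment 6: opening $5,731.41; interest $34.38 → $5,765.79; payment $2,133.13; balance $3,632.66
Installment 7: opening $3,632.66; interest $21.79 → $3,654.45; payment $2,133.13; balance $1,521.32
Installment 8: opening $1,521.32; interest $9.12 → $1,530.44; payment $1,530.44; balance $0.00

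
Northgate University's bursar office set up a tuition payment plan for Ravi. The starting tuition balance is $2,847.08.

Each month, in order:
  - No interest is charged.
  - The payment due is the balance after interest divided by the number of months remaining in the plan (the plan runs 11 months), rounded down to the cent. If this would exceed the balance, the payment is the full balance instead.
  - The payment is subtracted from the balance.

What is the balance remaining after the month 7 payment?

Month 1: opening $2,847.08; payment $258.82; balance $2,588.26
Month 2: opening $2,588.26; payment $258.82; balance $2,329.44
Month 3: opening $2,329.44; payment $258.82; balance $2,070.62
Month 4: opening $2,070.62; payment $258.82; balance $1,811.80
Month 5: opening $1,811.80; payment $258.82; balance $1,552.98
Month 6: opening $1,552.98; payment $258.83; balance $1,294.15
Month 7: opening $1,294.15; payment $258.83; balance $1,035.32

$1,035.32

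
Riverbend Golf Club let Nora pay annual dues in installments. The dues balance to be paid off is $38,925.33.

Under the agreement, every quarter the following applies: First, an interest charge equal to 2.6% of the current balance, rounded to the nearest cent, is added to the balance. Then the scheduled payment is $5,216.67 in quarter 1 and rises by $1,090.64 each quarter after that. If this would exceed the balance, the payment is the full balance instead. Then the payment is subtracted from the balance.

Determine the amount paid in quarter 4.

Quarter 1: opening $38,925.33; interest $1,012.06 → $39,937.39; payment $5,216.67; balance $34,720.72
Quarter 2: opening $34,720.72; interest $902.74 → $35,623.46; payment $6,307.31; balance $29,316.15
Quarter 3: opening $29,316.15; interest $762.22 → $30,078.37; payment $7,397.95; balance $22,680.42
Quarter 4: opening $22,680.42; interest $589.69 → $23,270.11; payment $8,488.59; balance $14,781.52

$8,488.59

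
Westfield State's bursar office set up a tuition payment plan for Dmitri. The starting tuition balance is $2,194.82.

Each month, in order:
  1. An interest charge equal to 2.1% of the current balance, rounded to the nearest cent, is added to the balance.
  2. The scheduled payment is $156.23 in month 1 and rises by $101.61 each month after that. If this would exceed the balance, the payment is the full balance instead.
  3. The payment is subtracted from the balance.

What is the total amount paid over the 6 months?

Month 1: $2,194.82 +$46.09 interest = $2,240.91; pay $156.23 → $2,084.68
Month 2: $2,084.68 +$43.78 interest = $2,128.46; pay $257.84 → $1,870.62
Month 3: $1,870.62 +$39.28 interest = $1,909.90; pay $359.45 → $1,550.45
Month 4: $1,550.45 +$32.56 interest = $1,583.01; pay $461.06 → $1,121.95
Month 5: $1,121.95 +$23.56 interest = $1,145.51; pay $562.67 → $582.84
Month 6: $582.84 +$12.24 interest = $595.08; pay $595.08 → $0.00
Total paid: $2,392.33

$2,392.33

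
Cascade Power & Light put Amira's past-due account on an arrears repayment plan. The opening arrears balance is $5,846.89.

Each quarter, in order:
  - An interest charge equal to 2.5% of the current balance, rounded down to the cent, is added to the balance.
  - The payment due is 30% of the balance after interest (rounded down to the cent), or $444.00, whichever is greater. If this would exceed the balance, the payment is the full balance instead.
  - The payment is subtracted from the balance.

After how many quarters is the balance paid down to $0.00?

8

Quarter 1: opening $5,846.89; interest $146.17 → $5,993.06; payment $1,797.91; balance $4,195.15
Quarter 2: opening $4,195.15; interest $104.87 → $4,300.02; payment $1,290.00; balance $3,010.02
Quarter 3: opening $3,010.02; interest $75.25 → $3,085.27; payment $925.58; balance $2,159.69
Quarter 4: opening $2,159.69; interest $53.99 → $2,213.68; payment $664.10; balance $1,549.58
Quarter 5: opening $1,549.58; interest $38.73 → $1,588.31; payment $476.49; balance $1,111.82
Quarter 6: opening $1,111.82; interest $27.79 → $1,139.61; payment $444.00; balance $695.61
Quarter 7: opening $695.61; interest $17.39 → $713.00; payment $444.00; balance $269.00
Quarter 8: opening $269.00; interest $6.72 → $275.72; payment $275.72; balance $0.00
Balance reaches $0.00 in quarter 8.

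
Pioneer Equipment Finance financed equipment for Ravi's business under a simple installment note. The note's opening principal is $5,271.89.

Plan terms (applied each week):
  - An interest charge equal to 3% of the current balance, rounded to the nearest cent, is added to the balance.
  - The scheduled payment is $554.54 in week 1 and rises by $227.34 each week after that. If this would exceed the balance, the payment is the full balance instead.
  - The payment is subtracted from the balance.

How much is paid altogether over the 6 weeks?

Week 1: opening $5,271.89; interest $158.16 → $5,430.05; payment $554.54; balance $4,875.51
Week 2: opening $4,875.51; interest $146.27 → $5,021.78; payment $781.88; balance $4,239.90
Week 3: opening $4,239.90; interest $127.20 → $4,367.10; payment $1,009.22; balance $3,357.88
Week 4: opening $3,357.88; interest $100.74 → $3,458.62; payment $1,236.56; balance $2,222.06
Week 5: opening $2,222.06; interest $66.66 → $2,288.72; payment $1,463.90; balance $824.82
Week 6: opening $824.82; interest $24.74 → $849.56; payment $849.56; balance $0.00
Total paid: $5,895.66

$5,895.66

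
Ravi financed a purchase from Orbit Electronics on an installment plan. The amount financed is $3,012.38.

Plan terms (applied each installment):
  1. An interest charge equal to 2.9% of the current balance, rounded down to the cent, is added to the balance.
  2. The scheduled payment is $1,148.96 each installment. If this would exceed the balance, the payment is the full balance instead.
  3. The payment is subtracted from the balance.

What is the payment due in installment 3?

Installment 1: $3,012.38 +$87.35 interest = $3,099.73; pay $1,148.96 → $1,950.77
Installment 2: $1,950.77 +$56.57 interest = $2,007.34; pay $1,148.96 → $858.38
Installment 3: $858.38 +$24.89 interest = $883.27; pay $883.27 → $0.00

$883.27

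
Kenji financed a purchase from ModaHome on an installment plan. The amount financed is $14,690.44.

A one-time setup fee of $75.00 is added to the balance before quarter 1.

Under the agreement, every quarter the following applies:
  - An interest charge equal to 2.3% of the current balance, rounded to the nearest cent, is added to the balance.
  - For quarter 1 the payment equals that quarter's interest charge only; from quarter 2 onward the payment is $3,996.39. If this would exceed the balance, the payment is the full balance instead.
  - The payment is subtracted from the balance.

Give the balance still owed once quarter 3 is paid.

# | Opening | Interest | Payment | End bal
1 | $14,765.44 | $339.61 | $339.61 | $14,765.44
2 | $14,765.44 | $339.61 | $3,996.39 | $11,108.66
3 | $11,108.66 | $255.50 | $3,996.39 | $7,367.77

$7,367.77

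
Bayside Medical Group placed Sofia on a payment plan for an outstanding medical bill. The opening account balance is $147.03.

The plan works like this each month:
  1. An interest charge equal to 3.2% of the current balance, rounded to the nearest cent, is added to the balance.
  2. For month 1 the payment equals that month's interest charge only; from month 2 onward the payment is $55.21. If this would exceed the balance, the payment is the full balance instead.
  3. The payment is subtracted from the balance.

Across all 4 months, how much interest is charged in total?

$13.91

Month 1: opening $147.03; interest $4.70 → $151.73; payment $4.70; balance $147.03
Month 2: opening $147.03; interest $4.70 → $151.73; payment $55.21; balance $96.52
Month 3: opening $96.52; interest $3.09 → $99.61; payment $55.21; balance $44.40
Month 4: opening $44.40; interest $1.42 → $45.82; payment $45.82; balance $0.00
Total interest: $4.70 + $4.70 + $3.09 + $1.42 = $13.91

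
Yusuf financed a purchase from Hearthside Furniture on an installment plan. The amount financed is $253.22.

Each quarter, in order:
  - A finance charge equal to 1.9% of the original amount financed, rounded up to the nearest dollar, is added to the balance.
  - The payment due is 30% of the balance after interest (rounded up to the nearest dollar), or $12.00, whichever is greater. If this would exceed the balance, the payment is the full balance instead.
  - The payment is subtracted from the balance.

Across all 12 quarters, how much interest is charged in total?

Quarter 1: opening $253.22; interest $5.00 → $258.22; payment $78.00; balance $180.22
Quarter 2: opening $180.22; interest $5.00 → $185.22; payment $56.00; balance $129.22
Quarter 3: opening $129.22; interest $5.00 → $134.22; payment $41.00; balance $93.22
Quarter 4: opening $93.22; interest $5.00 → $98.22; payment $30.00; balance $68.22
Quarter 5: opening $68.22; interest $5.00 → $73.22; payment $22.00; balance $51.22
Quarter 6: opening $51.22; interest $5.00 → $56.22; payment $17.00; balance $39.22
Quarter 7: opening $39.22; interest $5.00 → $44.22; payment $14.00; balance $30.22
Quarter 8: opening $30.22; interest $5.00 → $35.22; payment $12.00; balance $23.22
Quarter 9: opening $23.22; interest $5.00 → $28.22; payment $12.00; balance $16.22
Quarter 10: opening $16.22; interest $5.00 → $21.22; payment $12.00; balance $9.22
Quarter 11: opening $9.22; interest $5.00 → $14.22; payment $12.00; balance $2.22
Quarter 12: opening $2.22; interest $5.00 → $7.22; payment $7.22; balance $0.00
Total interest: $5.00 + $5.00 + $5.00 + $5.00 + $5.00 + $5.00 + $5.00 + $5.00 + $5.00 + $5.00 + $5.00 + $5.00 = $60.00

$60.00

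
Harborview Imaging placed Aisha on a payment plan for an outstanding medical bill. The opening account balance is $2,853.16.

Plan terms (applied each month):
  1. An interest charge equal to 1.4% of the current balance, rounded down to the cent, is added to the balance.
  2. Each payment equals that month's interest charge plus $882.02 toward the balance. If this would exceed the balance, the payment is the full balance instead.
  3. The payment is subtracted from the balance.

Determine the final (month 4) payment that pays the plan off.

# | Opening | Interest | Payment | End bal
1 | $2,853.16 | $39.94 | $921.96 | $1,971.14
2 | $1,971.14 | $27.59 | $909.61 | $1,089.12
3 | $1,089.12 | $15.24 | $897.26 | $207.10
4 | $207.10 | $2.89 | $209.99 | $0.00

$209.99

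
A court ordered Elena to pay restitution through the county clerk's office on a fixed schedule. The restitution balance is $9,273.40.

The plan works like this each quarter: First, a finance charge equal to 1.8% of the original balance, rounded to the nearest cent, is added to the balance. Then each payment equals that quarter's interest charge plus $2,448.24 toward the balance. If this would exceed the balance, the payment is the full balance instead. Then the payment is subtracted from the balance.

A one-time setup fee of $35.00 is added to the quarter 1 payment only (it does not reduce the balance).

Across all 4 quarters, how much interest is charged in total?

Quarter 1: opening $9,273.40; interest $166.92 → $9,440.32; payment $2,615.16 (+ $35.00 fee); balance $6,825.16
Quarter 2: opening $6,825.16; interest $166.92 → $6,992.08; payment $2,615.16; balance $4,376.92
Quarter 3: opening $4,376.92; interest $166.92 → $4,543.84; payment $2,615.16; balance $1,928.68
Quarter 4: opening $1,928.68; interest $166.92 → $2,095.60; payment $2,095.60; balance $0.00
Total interest: $166.92 + $166.92 + $166.92 + $166.92 = $667.68

$667.68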